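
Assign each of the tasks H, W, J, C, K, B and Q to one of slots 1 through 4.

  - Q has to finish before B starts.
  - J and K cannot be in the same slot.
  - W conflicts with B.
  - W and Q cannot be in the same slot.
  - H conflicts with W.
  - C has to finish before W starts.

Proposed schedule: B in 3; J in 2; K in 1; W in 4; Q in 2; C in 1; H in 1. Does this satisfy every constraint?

Q has to finish before B starts — holds.
W conflicts with B — holds.
C has to finish before W starts — holds.
J and K cannot be in the same slot — holds.
H conflicts with W — holds.
W and Q cannot be in the same slot — holds.

Yes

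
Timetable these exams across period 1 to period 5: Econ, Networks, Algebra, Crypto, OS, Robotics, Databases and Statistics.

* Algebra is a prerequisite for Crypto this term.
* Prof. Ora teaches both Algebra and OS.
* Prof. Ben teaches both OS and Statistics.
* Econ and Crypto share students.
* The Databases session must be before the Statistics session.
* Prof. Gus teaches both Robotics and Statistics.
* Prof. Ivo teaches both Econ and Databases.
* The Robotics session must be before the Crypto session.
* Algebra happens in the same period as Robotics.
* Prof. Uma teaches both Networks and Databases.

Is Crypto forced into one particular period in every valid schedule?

Crypto can be period 2 (e.g. OS=period 3; Econ=period 3; Networks=period 2; Crypto=period 2; Databases=period 1; Statistics=period 2; Algebra=period 1; Robotics=period 1) or period 3 (e.g. Econ -> period 2; Databases -> period 1; Robotics -> period 1; Crypto -> period 3; Statistics -> period 2; Algebra -> period 1; Networks -> period 2; OS -> period 3).

No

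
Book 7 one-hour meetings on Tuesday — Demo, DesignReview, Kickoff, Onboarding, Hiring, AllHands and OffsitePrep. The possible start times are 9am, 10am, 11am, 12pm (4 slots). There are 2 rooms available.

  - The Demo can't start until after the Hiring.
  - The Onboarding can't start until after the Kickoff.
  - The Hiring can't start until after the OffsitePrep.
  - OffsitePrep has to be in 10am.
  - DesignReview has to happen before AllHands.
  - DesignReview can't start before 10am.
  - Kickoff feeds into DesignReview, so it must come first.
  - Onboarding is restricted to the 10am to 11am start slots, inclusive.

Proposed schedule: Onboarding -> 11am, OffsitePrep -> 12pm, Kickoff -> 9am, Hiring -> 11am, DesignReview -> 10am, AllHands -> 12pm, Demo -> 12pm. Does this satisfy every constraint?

OffsitePrep has to be in 10am — violated.
Onboarding is restricted to the 10am to 11am start slots, inclusive — holds.
DesignReview has to happen before AllHands — holds.
DesignReview can't start before 10am — holds.
The Hiring can't start until after the OffsitePrep — violated.
The Onboarding can't start until after the Kickoff — holds.
Kickoff feeds into DesignReview, so it must come first — holds.
The Demo can't start until after the Hiring — holds.
There are 2 rooms available — violated.

No. There are 2 rooms available is not satisfied.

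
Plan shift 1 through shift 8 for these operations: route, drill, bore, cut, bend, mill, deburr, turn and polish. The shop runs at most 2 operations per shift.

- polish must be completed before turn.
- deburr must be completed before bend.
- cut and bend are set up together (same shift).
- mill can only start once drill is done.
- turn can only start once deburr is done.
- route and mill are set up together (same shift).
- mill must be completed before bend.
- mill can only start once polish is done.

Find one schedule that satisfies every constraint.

drill -> shift 1; route -> shift 2; mill -> shift 2; bend -> shift 4; deburr -> shift 3; turn -> shift 5; cut -> shift 4; polish -> shift 1; bore -> shift 3

Checking: polish(shift 1) before turn(shift 5); mill(shift 2) before bend(shift 4); drill(shift 1) before mill(shift 2); polish(shift 1) before mill(shift 2); deburr(shift 3) before turn(shift 5); deburr(shift 3) before bend(shift 4); route = mill = shift 2; cut = bend = shift 4; max 2 per shift (cap 2).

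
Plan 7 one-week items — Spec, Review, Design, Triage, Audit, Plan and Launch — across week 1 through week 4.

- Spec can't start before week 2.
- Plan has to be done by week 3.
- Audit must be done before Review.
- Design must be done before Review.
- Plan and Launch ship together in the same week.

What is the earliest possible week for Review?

Precedence pushes Review to at least week 2.
Review at week 2 is achievable: Launch in week 1; Design in week 1; Triage in week 1; Audit in week 1; Plan in week 1; Review in week 2; Spec in week 2.

week 2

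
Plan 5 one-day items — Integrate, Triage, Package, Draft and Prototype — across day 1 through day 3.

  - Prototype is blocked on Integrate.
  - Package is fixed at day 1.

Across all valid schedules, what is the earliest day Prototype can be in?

day 2

Precedence pushes Prototype to at least day 2.
Prototype at day 2 is achievable: Package=day 1, Draft=day 1, Integrate=day 1, Triage=day 1, Prototype=day 2.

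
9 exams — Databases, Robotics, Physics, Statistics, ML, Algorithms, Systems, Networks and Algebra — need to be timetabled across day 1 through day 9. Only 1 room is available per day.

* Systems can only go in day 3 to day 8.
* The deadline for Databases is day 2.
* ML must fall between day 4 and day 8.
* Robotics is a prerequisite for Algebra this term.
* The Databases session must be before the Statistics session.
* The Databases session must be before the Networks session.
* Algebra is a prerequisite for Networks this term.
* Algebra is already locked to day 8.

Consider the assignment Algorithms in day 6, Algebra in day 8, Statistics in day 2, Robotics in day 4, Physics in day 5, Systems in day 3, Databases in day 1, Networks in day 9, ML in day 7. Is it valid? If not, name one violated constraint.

Robotics is a prerequisite for Algebra this term — holds.
The Databases session must be before the Networks session — holds.
Systems can only go in day 3 to day 8 — holds.
Algebra is a prerequisite for Networks this term — holds.
Algebra is already locked to day 8 — holds.
The Databases session must be before the Statistics session — holds.
The deadline for Databases is day 2 — holds.
ML must fall between day 4 and day 8 — holds.
Only 1 room is available per day — holds.

Yes, all constraints hold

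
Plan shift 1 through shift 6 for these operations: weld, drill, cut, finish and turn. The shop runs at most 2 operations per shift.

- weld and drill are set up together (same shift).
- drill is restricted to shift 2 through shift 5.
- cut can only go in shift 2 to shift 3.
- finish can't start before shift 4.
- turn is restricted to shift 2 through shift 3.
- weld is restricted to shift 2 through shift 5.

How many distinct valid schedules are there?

Splitting on weld: it can be shift 2 (3), shift 3 (3), shift 4 (8), shift 5 (8). Listing each branch's schedules as (drill, cut, finish, turn) by shift number:
weld=shift 2: (2,3,4,3) (2,3,5,3) (2,3,6,3) — 3.
weld=shift 3: (3,2,4,2) (3,2,5,2) (3,2,6,2) — 3.
weld=shift 4: (4,2,5,2) (4,2,5,3) (4,2,6,2) (4,2,6,3) (4,3,5,2) (4,3,5,3) (4,3,6,2) (4,3,6,3) — 8.
weld=shift 5: (5,2,4,2) (5,2,4,3) (5,2,6,2) (5,2,6,3) (5,3,4,2) (5,3,4,3) (5,3,6,2) (5,3,6,3) — 8.
Summing: 3 + 3 + 8 + 8 = 22.

22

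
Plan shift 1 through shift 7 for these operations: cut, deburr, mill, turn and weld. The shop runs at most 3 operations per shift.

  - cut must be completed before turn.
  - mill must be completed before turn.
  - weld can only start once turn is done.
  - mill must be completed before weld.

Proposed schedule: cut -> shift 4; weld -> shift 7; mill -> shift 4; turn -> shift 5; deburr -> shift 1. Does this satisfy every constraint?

Yes

weld can only start once turn is done — holds.
The shop runs at most 3 operations per shift — holds.
cut must be completed before turn — holds.
mill must be completed before weld — holds.
mill must be completed before turn — holds.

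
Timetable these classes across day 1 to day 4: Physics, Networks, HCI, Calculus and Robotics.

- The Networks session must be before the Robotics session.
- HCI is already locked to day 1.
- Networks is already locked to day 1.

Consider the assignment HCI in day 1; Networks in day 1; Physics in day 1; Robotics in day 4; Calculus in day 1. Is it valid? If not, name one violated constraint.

Yes, all constraints hold

Networks is already locked to day 1 — holds.
The Networks session must be before the Robotics session — holds.
HCI is already locked to day 1 — holds.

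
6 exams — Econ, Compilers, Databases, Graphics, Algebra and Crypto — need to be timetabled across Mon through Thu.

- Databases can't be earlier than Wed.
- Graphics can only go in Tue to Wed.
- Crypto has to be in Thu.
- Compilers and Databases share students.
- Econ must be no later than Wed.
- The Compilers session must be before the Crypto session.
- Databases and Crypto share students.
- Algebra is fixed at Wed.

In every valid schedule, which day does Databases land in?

Wed

Databases's window is Wed–Thu.
Crypto is fixed at Thu, and Databases can't share a day with Crypto.
So Databases must be Wed.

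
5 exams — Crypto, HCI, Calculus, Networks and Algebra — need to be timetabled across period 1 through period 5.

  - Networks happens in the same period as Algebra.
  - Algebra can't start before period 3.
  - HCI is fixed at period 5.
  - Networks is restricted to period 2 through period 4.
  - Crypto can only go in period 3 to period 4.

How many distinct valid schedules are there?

20

Splitting on Crypto: it can be period 3 (10), period 4 (10). Listing each branch's schedules as (HCI, Calculus, Networks, Algebra) by period number:
Crypto=period 3: (5,1,3,3) (5,1,4,4) (5,2,3,3) (5,2,4,4) (5,3,3,3) (5,3,4,4) (5,4,3,3) (5,4,4,4) (5,5,3,3) (5,5,4,4) — 10.
Crypto=period 4: (5,1,3,3) (5,1,4,4) (5,2,3,3) (5,2,4,4) (5,3,3,3) (5,3,4,4) (5,4,3,3) (5,4,4,4) (5,5,3,3) (5,5,4,4) — 10.
Summing: 10 + 10 = 20.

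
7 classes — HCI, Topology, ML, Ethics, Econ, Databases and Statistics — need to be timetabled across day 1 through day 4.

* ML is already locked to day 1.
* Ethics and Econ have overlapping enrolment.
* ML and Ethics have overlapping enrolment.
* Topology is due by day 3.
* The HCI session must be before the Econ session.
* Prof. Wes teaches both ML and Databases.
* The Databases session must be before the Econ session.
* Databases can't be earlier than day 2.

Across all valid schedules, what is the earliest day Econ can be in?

day 3

Precedence pushes Econ to at least day 3.
Econ at day 3 is achievable: Ethics in day 2; Statistics in day 1; HCI in day 1; Topology in day 1; Databases in day 2; ML in day 1; Econ in day 3.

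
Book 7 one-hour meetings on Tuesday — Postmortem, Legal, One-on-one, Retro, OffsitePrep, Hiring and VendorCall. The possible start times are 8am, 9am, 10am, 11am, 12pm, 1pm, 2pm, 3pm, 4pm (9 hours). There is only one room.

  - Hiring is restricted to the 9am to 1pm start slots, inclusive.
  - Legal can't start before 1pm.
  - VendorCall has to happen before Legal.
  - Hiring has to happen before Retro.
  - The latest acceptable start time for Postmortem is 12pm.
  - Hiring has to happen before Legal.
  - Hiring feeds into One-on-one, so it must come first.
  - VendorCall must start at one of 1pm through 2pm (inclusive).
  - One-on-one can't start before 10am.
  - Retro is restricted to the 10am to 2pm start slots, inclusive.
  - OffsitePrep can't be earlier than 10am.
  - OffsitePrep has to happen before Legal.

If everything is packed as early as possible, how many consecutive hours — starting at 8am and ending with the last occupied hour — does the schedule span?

7 hours

The precedence chain requires at least 2 distinct hours.
With at most 1 per hour and 7 meetings, at least 7 hours are needed.
Propagating the time windows through the other constraints, Legal can't land before 2pm — that is hour 7 counting from 8am — so the schedule must run through at least 7 hours.
7 works (last occupied hour: 2pm): for example OffsitePrep in 12pm; Legal in 2pm; VendorCall in 1pm; One-on-one in 10am; Postmortem in 8am; Hiring in 9am; Retro in 11am.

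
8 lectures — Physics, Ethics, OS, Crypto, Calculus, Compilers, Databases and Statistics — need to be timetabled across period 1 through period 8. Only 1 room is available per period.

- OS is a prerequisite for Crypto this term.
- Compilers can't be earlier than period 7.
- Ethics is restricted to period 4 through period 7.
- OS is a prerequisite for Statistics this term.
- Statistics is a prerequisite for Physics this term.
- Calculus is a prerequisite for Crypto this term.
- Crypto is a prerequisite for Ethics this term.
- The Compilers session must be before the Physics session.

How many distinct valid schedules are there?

Splitting on Ethics: it can be period 4 (4), period 5 (13), period 6 (25). Listing each branch's schedules as (Physics, OS, Crypto, Calculus, Compilers, Databases, Statistics) by period number:
Ethics=period 4: (8,1,3,2,7,5,6) (8,1,3,2,7,6,5) (8,2,3,1,7,5,6) (8,2,3,1,7,6,5) — 4.
Ethics=period 5: (8,1,3,2,7,4,6) (8,1,3,2,7,6,4) (8,1,4,2,7,3,6) (8,1,4,2,7,6,3) (8,1,4,3,7,2,6) (8,1,4,3,7,6,2) (8,2,3,1,7,4,6) (8,2,3,1,7,6,4) (8,2,4,1,7,3,6) (8,2,4,1,7,6,3) (8,2,4,3,7,1,6) (8,3,4,1,7,2,6) (8,3,4,2,7,1,6) — 13.
Ethics=period 6: (8,1,3,2,7,4,5) (8,1,3,2,7,5,4) (8,1,4,2,7,3,5) (8,1,4,2,7,5,3) (8,1,4,3,7,2,5) (8,1,4,3,7,5,2) (8,1,5,2,7,3,4) (8,1,5,2,7,4,3) (8,1,5,3,7,2,4) (8,1,5,3,7,4,2) (8,1,5,4,7,2,3) (8,1,5,4,7,3,2) (8,2,3,1,7,4,5) (8,2,3,1,7,5,4) (8,2,4,1,7,3,5) (8,2,4,1,7,5,3) (8,2,4,3,7,1,5) (8,2,5,1,7,3,4) (8,2,5,1,7,4,3) (8,2,5,3,7,1,4) (8,2,5,4,7,1,3) (8,3,4,1,7,2,5) (8,3,4,2,7,1,5) (8,3,5,1,7,2,4) (8,3,5,2,7,1,4) — 25.
Summing: 4 + 13 + 25 = 42.

42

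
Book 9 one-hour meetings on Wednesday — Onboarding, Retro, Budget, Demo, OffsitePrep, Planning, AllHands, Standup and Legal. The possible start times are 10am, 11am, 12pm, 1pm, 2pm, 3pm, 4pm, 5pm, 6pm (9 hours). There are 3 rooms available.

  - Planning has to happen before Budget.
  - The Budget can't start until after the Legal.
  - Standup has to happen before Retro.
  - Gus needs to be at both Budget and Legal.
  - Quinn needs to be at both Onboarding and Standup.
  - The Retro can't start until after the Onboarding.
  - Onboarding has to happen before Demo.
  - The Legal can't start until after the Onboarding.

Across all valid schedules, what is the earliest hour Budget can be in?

12pm

Precedence pushes Budget to at least 12pm.
Budget at 12pm is achievable: AllHands=12pm; Planning=10am; Legal=11am; Budget=12pm; Standup=11am; OffsitePrep=10am; Demo=11am; Onboarding=10am; Retro=12pm.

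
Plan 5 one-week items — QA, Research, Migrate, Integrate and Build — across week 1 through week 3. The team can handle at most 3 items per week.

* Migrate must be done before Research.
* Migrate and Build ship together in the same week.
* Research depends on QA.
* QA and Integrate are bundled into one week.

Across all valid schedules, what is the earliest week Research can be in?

week 3

Precedence pushes Research to at least week 2.
Research at week 3 is achievable: Build -> week 2, QA -> week 1, Integrate -> week 1, Migrate -> week 2, Research -> week 3.
Nothing earlier works — the capacity limit rule out every week before week 3.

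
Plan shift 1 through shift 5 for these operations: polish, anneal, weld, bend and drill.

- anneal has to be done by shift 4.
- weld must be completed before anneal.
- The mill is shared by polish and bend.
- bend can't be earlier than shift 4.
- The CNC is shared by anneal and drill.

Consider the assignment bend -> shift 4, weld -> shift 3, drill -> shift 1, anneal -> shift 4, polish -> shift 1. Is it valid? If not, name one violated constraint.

weld must be completed before anneal — holds.
anneal has to be done by shift 4 — holds.
bend can't be earlier than shift 4 — holds.
The CNC is shared by anneal and drill — holds.
The mill is shared by polish and bend — holds.

Yes, all constraints hold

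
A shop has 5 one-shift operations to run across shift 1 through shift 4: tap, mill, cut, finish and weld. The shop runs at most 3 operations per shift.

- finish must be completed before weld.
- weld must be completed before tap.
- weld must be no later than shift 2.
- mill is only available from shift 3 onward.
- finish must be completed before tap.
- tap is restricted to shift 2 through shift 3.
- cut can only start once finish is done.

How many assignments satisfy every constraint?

6

Splitting on mill: it can be shift 3 (3), shift 4 (3). Listing each branch's schedules as (tap, cut, finish, weld) by shift number:
mill=shift 3: (3,2,1,2) (3,3,1,2) (3,4,1,2) — 3.
mill=shift 4: (3,2,1,2) (3,3,1,2) (3,4,1,2) — 3.
Summing: 3 + 3 = 6.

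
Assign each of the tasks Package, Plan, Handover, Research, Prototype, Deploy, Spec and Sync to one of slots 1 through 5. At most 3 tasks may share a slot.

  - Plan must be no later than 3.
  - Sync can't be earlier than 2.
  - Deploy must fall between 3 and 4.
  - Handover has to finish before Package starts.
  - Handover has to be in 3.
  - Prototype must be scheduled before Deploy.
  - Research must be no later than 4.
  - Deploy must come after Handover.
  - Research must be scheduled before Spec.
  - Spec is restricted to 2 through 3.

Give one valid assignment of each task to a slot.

Package=4, Deploy=4, Plan=1, Research=1, Spec=2, Prototype=1, Handover=3, Sync=2

Checking: Handover(3) before Package(4); Prototype(1) before Deploy(4); Handover(3) before Deploy(4); Research(1) before Spec(2); Spec=2 in [2,3]; Handover=3 in [3,3]; Research=1 in [1,4]; Deploy=4 in [3,4]; Plan=1 in [1,3]; Sync=2 in [2,5]; max 3 per slot (cap 3).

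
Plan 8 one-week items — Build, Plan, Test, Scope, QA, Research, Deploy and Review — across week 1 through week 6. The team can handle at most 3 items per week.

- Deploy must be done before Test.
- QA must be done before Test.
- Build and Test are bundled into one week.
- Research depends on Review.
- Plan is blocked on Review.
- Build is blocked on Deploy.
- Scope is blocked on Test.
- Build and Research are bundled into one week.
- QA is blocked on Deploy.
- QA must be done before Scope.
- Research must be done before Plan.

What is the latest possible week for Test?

week 5

Precedence pushes Test to at least week 3; downstream work caps Test at week 5.
Test at week 5 is achievable: Plan -> week 6, Test -> week 5, Build -> week 5, QA -> week 2, Scope -> week 6, Review -> week 1, Research -> week 5, Deploy -> week 1.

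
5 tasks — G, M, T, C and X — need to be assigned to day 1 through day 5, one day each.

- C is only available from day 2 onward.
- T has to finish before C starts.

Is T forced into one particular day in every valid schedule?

T can be day 1 (e.g. X=day 1; G=day 1; T=day 1; M=day 1; C=day 2) or day 2 (e.g. X in day 1, C in day 3, M in day 1, G in day 1, T in day 2).

No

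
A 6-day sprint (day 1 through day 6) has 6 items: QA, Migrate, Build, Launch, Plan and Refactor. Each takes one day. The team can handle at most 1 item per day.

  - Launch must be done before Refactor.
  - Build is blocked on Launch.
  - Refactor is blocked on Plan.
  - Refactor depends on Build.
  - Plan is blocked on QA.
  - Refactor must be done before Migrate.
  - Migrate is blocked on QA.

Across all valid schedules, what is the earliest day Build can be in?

day 2

Precedence pushes Build to at least day 2; downstream work caps Build at day 4.
Build at day 2 is achievable: Migrate -> day 6, Launch -> day 1, Refactor -> day 5, Plan -> day 4, QA -> day 3, Build -> day 2.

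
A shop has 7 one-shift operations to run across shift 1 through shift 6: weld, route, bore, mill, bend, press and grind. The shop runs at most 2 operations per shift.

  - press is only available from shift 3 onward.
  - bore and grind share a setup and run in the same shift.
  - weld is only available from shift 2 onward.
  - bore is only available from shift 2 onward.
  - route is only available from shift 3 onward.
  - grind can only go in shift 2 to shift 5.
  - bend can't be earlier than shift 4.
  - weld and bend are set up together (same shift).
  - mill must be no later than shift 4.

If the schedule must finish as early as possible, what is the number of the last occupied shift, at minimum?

4

With at most 2 per shift and 7 operations, at least 4 shifts are needed.
bend can't be placed before shift 4, so the schedule must run through at least shift 4.
4 works (last occupied shift: shift 4): for example mill=shift 1, route=shift 3, bore=shift 2, press=shift 3, grind=shift 2, weld=shift 4, bend=shift 4.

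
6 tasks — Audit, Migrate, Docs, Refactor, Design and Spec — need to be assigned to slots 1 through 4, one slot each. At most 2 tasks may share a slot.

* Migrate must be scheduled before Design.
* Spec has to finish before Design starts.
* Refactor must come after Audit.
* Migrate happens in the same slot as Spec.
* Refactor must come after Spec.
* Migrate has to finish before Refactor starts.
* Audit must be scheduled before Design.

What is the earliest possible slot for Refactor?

Precedence pushes Refactor to at least 2.
Refactor at 3 is achievable: Refactor in 3, Audit in 1, Migrate in 2, Design in 3, Docs in 1, Spec in 2.
Nothing earlier works — the capacity limit rule out every slot before 3.

3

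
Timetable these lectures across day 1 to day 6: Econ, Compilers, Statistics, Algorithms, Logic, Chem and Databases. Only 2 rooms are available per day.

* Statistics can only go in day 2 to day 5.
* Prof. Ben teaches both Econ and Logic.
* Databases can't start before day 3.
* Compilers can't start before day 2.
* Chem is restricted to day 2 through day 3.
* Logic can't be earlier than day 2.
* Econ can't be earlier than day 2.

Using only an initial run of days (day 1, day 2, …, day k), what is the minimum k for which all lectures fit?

With at most 2 per day and 7 lectures, at least 4 days are needed.
Databases can't be placed before day 3, so the schedule must run through at least day 3.
4 works (last occupied day: day 4): for example Econ=day 2, Algorithms=day 1, Statistics=day 4, Chem=day 2, Databases=day 3, Logic=day 4, Compilers=day 3.

4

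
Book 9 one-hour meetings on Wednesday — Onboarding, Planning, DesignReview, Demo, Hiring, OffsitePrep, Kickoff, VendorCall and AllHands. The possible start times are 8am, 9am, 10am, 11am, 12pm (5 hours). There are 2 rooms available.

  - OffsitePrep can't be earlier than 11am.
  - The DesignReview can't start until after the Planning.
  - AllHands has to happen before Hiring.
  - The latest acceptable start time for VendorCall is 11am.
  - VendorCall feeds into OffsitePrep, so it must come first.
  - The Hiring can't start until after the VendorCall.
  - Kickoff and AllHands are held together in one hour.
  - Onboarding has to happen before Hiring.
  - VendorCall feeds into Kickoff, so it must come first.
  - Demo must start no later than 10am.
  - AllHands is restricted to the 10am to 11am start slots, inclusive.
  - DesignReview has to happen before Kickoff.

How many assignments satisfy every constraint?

Splitting on Onboarding: it can be 8am (12), 9am (12), 10am (12), 11am (4). Listing each branch's schedules as (Planning, DesignReview, Demo, Hiring, OffsitePrep, Kickoff, VendorCall, AllHands):
Onboarding=8am: (8am,9am,9am,12pm,12pm,11am,10am,11am) (8am,9am,10am,12pm,12pm,11am,9am,11am) (8am,9am,10am,12pm,12pm,11am,10am,11am) (8am,10am,9am,12pm,12pm,11am,9am,11am) (8am,10am,9am,12pm,12pm,11am,10am,11am) (8am,10am,10am,12pm,12pm,11am,9am,11am) (9am,10am,8am,12pm,12pm,11am,9am,11am) (9am,10am,8am,12pm,12pm,11am,10am,11am) (9am,10am,9am,12pm,12pm,11am,8am,11am) (9am,10am,9am,12pm,12pm,11am,10am,11am) (9am,10am,10am,12pm,12pm,11am,8am,11am) (9am,10am,10am,12pm,12pm,11am,9am,11am) — 12.
Onboarding=9am: (8am,9am,8am,12pm,12pm,11am,10am,11am) (8am,9am,10am,12pm,12pm,11am,8am,11am) (8am,9am,10am,12pm,12pm,11am,10am,11am) (8am,10am,8am,12pm,12pm,11am,9am,11am) (8am,10am,8am,12pm,12pm,11am,10am,11am) (8am,10am,9am,12pm,12pm,11am,8am,11am) (8am,10am,9am,12pm,12pm,11am,10am,11am) (8am,10am,10am,12pm,12pm,11am,8am,11am) (8am,10am,10am,12pm,12pm,11am,9am,11am) (9am,10am,8am,12pm,12pm,11am,8am,11am) (9am,10am,8am,12pm,12pm,11am,10am,11am) (9am,10am,10am,12pm,12pm,11am,8am,11am) — 12.
Onboarding=10am: (8am,9am,8am,12pm,12pm,11am,9am,11am) (8am,9am,8am,12pm,12pm,11am,10am,11am) (8am,9am,9am,12pm,12pm,11am,8am,11am) (8am,9am,9am,12pm,12pm,11am,10am,11am) (8am,9am,10am,12pm,12pm,11am,8am,11am) (8am,9am,10am,12pm,12pm,11am,9am,11am) (8am,10am,8am,12pm,12pm,11am,9am,11am) (8am,10am,9am,12pm,12pm,11am,8am,11am) (8am,10am,9am,12pm,12pm,11am,9am,11am) (9am,10am,8am,12pm,12pm,11am,8am,11am) (9am,10am,8am,12pm,12pm,11am,9am,11am) (9am,10am,9am,12pm,12pm,11am,8am,11am) — 12.
Onboarding=11am: (8am,9am,8am,12pm,11am,10am,9am,10am) (8am,9am,8am,12pm,12pm,10am,9am,10am) (8am,9am,9am,12pm,11am,10am,8am,10am) (8am,9am,9am,12pm,12pm,10am,8am,10am) — 4.
Summing: 12 + 12 + 12 + 4 = 40.

40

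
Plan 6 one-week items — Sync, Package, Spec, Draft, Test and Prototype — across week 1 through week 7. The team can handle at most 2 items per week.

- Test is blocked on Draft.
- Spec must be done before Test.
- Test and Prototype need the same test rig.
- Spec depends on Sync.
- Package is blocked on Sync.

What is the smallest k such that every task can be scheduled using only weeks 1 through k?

3

The precedence chain requires at least 3 distinct weeks.
With at most 2 per week and 6 tasks, at least 3 weeks are needed.
3 works (last occupied week: week 3): for example Sync -> week 1, Spec -> week 2, Package -> week 3, Prototype -> week 2, Test -> week 3, Draft -> week 1.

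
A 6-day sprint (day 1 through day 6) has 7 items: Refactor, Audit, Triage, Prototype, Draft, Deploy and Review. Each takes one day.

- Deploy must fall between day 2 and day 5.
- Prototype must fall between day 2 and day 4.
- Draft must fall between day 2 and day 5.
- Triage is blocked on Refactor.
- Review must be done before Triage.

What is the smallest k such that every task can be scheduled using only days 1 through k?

The precedence chain requires at least 2 distinct days.
2 works (last occupied day: day 2): for example Deploy in day 2, Draft in day 2, Triage in day 2, Refactor in day 1, Audit in day 1, Prototype in day 2, Review in day 1.

2 days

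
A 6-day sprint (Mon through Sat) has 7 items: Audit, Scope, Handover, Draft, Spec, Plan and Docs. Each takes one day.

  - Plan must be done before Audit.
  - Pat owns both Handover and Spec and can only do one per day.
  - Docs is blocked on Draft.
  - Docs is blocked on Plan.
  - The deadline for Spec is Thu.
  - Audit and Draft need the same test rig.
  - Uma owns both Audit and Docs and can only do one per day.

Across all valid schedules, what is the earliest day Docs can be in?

Precedence pushes Docs to at least Tue.
Docs at Tue is achievable: Plan -> Mon, Spec -> Mon, Docs -> Tue, Draft -> Mon, Audit -> Wed, Scope -> Mon, Handover -> Tue.

Tue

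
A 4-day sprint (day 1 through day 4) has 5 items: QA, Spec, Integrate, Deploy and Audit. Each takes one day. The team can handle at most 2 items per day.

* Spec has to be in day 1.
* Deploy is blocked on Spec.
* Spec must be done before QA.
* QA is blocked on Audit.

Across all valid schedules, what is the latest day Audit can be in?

Downstream work caps Audit at day 3.
Audit at day 3 is achievable: Deploy -> day 2; QA -> day 4; Spec -> day 1; Audit -> day 3; Integrate -> day 1.

day 3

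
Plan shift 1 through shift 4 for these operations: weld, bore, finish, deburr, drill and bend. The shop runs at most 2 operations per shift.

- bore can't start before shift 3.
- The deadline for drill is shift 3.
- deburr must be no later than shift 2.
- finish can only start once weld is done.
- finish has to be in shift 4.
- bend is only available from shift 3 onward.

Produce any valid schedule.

drill=shift 1, bend=shift 3, weld=shift 2, finish=shift 4, deburr=shift 1, bore=shift 3

Checking: weld(shift 2) before finish(shift 4); deburr=shift 1 in [shift 1,shift 2]; finish=shift 4 in [shift 4,shift 4]; bore=shift 3 in [shift 3,shift 4]; drill=shift 1 in [shift 1,shift 3]; bend=shift 3 in [shift 3,shift 4]; max 2 per shift (cap 2).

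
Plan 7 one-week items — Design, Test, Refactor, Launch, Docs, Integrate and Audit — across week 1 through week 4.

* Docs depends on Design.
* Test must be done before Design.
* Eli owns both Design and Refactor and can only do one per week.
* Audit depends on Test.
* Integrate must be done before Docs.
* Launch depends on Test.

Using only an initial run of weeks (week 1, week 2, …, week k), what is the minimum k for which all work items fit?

3 weeks

The precedence chain requires at least 3 distinct weeks.
3 works (last occupied week: week 3): for example Audit=week 2; Refactor=week 1; Design=week 2; Integrate=week 1; Test=week 1; Docs=week 3; Launch=week 2.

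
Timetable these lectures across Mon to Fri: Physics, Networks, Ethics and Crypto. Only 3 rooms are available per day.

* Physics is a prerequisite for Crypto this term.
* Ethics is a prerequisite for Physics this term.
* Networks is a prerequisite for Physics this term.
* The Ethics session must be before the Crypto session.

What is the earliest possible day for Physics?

Precedence pushes Physics to at least Tue; downstream work caps Physics at Thu.
Physics at Tue is achievable: Crypto in Wed; Physics in Tue; Networks in Mon; Ethics in Mon.

Tue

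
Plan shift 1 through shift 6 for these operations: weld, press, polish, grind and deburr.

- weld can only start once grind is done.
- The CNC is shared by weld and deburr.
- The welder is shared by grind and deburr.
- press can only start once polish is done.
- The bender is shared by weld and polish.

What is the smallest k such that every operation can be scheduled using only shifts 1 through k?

The precedence chain requires at least 2 distinct shifts.
Could 2 shifts be enough, i.e. nothing placed later than shift 2? No: weld must come after grind (at shift 1 or later) → {shift 2}; grind must come before weld (at shift 2 or earlier) → {shift 1}; deburr can't share with grind (shift 1) → {shift 2}; deburr can't share with weld (shift 2) → nothing is left.
So 2 shifts is not enough.
3 works (last occupied shift: shift 3): for example deburr -> shift 3, grind -> shift 1, polish -> shift 1, weld -> shift 2, press -> shift 2.

3 shifts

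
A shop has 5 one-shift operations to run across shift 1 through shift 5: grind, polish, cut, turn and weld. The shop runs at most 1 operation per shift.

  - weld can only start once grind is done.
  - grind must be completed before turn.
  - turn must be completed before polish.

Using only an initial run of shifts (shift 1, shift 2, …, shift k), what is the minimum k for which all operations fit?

5 shifts

The precedence chain requires at least 3 distinct shifts.
With at most 1 per shift and 5 operations, at least 5 shifts are needed.
5 works (last occupied shift: shift 5): for example turn in shift 2; cut in shift 5; weld in shift 4; grind in shift 1; polish in shift 3.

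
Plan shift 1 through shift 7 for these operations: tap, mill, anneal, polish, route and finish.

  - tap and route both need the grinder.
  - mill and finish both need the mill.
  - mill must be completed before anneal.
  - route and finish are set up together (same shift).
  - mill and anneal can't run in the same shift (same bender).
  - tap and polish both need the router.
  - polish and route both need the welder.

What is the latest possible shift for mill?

shift 6

Downstream work caps mill at shift 6.
mill at shift 6 is achievable: mill -> shift 6, polish -> shift 2, finish -> shift 3, tap -> shift 1, anneal -> shift 7, route -> shift 3.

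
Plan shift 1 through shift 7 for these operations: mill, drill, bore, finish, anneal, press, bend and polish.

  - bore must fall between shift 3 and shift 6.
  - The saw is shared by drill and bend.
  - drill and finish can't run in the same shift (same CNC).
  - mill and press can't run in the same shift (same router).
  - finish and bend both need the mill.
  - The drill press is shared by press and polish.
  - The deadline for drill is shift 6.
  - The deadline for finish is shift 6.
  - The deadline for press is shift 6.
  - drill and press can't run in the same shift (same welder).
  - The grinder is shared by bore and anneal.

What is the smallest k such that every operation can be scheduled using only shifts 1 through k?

3

bore can't be placed before shift 3, so the schedule must run through at least shift 3.
3 works (last occupied shift: shift 3): for example polish -> shift 1; drill -> shift 1; mill -> shift 1; bend -> shift 3; bore -> shift 3; finish -> shift 2; press -> shift 2; anneal -> shift 1.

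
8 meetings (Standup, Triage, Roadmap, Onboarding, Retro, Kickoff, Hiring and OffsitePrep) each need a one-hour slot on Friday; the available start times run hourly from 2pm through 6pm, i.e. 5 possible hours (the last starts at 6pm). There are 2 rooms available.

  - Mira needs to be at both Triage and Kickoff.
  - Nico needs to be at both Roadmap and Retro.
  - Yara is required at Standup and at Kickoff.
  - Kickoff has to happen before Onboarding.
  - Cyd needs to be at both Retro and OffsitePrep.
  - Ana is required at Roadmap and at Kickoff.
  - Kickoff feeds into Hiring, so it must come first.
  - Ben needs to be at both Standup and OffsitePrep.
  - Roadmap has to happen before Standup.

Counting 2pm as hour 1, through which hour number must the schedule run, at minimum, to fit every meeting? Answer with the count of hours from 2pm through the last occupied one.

4

The precedence chain requires at least 2 distinct hours.
With at most 2 per hour and 8 meetings, at least 4 hours are needed.
4 works (last occupied hour: 5pm): for example Hiring in 4pm, Kickoff in 2pm, OffsitePrep in 5pm, Roadmap in 3pm, Standup in 4pm, Triage in 5pm, Onboarding in 3pm, Retro in 2pm.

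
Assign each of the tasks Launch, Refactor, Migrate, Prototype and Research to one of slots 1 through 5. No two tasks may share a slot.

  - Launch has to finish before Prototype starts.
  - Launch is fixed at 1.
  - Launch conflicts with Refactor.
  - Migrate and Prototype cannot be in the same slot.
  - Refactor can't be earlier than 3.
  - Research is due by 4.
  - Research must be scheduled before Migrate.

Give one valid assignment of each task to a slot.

Refactor -> 3; Prototype -> 5; Migrate -> 4; Research -> 2; Launch -> 1

Checking: Launch(1) before Prototype(5); Research(2) before Migrate(4); Migrate(4) != Prototype(5); Launch(1) != Refactor(3); Refactor=3 in [3,5]; Research=2 in [1,4]; Launch=1 in [1,1]; max 1 per slot (cap 1).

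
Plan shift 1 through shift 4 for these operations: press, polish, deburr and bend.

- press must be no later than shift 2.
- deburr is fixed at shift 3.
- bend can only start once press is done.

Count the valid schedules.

Splitting on press: it can be shift 1 (12), shift 2 (8). Listing each branch's schedules as (polish, deburr, bend) by shift number:
press=shift 1: (1,3,2) (1,3,3) (1,3,4) (2,3,2) (2,3,3) (2,3,4) (3,3,2) (3,3,3) (3,3,4) (4,3,2) (4,3,3) (4,3,4) — 12.
press=shift 2: (1,3,3) (1,3,4) (2,3,3) (2,3,4) (3,3,3) (3,3,4) (4,3,3) (4,3,4) — 8.
Summing: 12 + 8 = 20.

20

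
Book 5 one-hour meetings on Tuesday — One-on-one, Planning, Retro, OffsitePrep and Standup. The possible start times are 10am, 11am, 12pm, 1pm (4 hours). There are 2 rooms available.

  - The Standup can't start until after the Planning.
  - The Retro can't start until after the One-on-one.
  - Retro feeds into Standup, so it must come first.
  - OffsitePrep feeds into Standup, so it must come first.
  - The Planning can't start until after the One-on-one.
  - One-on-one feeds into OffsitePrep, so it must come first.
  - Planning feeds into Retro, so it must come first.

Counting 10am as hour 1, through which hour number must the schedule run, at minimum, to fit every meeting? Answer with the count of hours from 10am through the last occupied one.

The precedence chain requires at least 4 distinct hours.
With at most 2 per hour and 5 meetings, at least 3 hours are needed.
4 works (last occupied hour: 1pm): for example Planning in 11am; Retro in 12pm; Standup in 1pm; OffsitePrep in 11am; One-on-one in 10am.

4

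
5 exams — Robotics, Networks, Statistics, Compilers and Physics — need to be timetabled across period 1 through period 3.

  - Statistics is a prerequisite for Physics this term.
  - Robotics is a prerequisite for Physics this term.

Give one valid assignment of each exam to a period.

Robotics in period 1, Compilers in period 1, Statistics in period 1, Physics in period 2, Networks in period 1

Checking: Robotics(period 1) before Physics(period 2); Statistics(period 1) before Physics(period 2).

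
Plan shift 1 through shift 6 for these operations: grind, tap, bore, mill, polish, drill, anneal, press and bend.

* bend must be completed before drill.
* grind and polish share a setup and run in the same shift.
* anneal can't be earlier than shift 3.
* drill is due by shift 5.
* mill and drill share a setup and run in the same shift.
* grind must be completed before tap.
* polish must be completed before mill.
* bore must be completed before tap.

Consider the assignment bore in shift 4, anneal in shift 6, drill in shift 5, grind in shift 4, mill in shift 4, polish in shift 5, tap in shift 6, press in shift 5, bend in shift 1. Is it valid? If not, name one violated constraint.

No — it violates: polish must be completed before mill

grind and polish share a setup and run in the same shift — violated.
polish must be completed before mill — violated.
bend must be completed before drill — holds.
bore must be completed before tap — holds.
anneal can't be earlier than shift 3 — holds.
drill is due by shift 5 — holds.
grind must be completed before tap — holds.
mill and drill share a setup and run in the same shift — violated.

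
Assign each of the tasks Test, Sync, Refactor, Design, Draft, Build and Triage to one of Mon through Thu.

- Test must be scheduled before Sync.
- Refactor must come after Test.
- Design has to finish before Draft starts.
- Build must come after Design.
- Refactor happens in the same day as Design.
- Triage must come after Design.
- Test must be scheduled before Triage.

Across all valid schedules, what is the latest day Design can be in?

Wed

Design must be in the same day as Refactor, which can't be before Tue, so Design is at least Tue; downstream work caps Design at Wed.
Design at Wed is achievable: Draft in Thu, Refactor in Wed, Test in Mon, Sync in Tue, Design in Wed, Triage in Thu, Build in Thu.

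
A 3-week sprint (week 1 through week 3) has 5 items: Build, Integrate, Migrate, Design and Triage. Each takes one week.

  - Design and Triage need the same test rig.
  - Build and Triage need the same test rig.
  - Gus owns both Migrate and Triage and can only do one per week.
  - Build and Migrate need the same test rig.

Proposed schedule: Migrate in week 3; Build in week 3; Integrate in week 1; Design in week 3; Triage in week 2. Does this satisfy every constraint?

Build and Migrate need the same test rig — violated.
Design and Triage need the same test rig — holds.
Gus owns both Migrate and Triage and can only do one per week — holds.
Build and Triage need the same test rig — holds.

No. Build and Migrate need the same test rig is not satisfied.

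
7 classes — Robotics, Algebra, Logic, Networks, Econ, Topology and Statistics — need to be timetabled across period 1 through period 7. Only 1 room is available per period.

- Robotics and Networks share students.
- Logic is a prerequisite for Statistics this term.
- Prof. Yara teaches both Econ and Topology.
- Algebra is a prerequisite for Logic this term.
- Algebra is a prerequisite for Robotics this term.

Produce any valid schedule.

Algebra -> period 1, Econ -> period 6, Statistics -> period 4, Networks -> period 5, Robotics -> period 3, Logic -> period 2, Topology -> period 7

Checking: Logic(period 2) before Statistics(period 4); Algebra(period 1) before Robotics(period 3); Algebra(period 1) before Logic(period 2); Robotics(period 3) != Networks(period 5); Econ(period 6) != Topology(period 7); max 1 per period (cap 1).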